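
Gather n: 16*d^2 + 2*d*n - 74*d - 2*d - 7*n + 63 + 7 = 16*d^2 - 76*d + n*(2*d - 7) + 70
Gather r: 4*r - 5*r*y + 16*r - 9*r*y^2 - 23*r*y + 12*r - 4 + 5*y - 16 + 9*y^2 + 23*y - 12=r*(-9*y^2 - 28*y + 32) + 9*y^2 + 28*y - 32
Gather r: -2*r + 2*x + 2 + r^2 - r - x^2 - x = r^2 - 3*r - x^2 + x + 2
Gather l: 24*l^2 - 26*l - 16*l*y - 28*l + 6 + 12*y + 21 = 24*l^2 + l*(-16*y - 54) + 12*y + 27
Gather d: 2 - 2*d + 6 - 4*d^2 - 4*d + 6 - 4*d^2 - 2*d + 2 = -8*d^2 - 8*d + 16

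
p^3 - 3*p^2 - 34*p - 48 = (p - 8)*(p + 2)*(p + 3)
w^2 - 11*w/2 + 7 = (w - 7/2)*(w - 2)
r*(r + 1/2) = r^2 + r/2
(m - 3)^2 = m^2 - 6*m + 9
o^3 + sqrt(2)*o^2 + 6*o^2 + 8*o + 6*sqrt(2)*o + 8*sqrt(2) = (o + 2)*(o + 4)*(o + sqrt(2))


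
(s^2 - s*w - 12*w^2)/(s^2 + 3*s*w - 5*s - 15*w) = (s - 4*w)/(s - 5)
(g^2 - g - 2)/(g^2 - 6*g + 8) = (g + 1)/(g - 4)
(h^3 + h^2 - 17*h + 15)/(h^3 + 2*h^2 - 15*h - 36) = (h^3 + h^2 - 17*h + 15)/(h^3 + 2*h^2 - 15*h - 36)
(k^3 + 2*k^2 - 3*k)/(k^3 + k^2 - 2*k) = (k + 3)/(k + 2)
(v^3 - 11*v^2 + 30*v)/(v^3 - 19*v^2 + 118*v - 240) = v/(v - 8)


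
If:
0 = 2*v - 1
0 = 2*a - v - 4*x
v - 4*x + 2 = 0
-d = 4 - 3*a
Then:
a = 3/2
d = 1/2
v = 1/2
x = 5/8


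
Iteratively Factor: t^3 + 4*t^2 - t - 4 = (t + 1)*(t^2 + 3*t - 4) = (t + 1)*(t + 4)*(t - 1)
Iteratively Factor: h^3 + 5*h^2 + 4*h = (h + 4)*(h^2 + h) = h*(h + 4)*(h + 1)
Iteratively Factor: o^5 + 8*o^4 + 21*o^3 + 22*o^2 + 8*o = (o + 2)*(o^4 + 6*o^3 + 9*o^2 + 4*o) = (o + 2)*(o + 4)*(o^3 + 2*o^2 + o) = (o + 1)*(o + 2)*(o + 4)*(o^2 + o) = o*(o + 1)*(o + 2)*(o + 4)*(o + 1)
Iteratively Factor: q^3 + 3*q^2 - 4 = (q + 2)*(q^2 + q - 2) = (q + 2)^2*(q - 1)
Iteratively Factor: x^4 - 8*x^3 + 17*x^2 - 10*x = (x - 2)*(x^3 - 6*x^2 + 5*x) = (x - 5)*(x - 2)*(x^2 - x) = x*(x - 5)*(x - 2)*(x - 1)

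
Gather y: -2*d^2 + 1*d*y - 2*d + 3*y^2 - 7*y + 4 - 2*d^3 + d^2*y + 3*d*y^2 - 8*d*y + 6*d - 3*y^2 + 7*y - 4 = -2*d^3 - 2*d^2 + 3*d*y^2 + 4*d + y*(d^2 - 7*d)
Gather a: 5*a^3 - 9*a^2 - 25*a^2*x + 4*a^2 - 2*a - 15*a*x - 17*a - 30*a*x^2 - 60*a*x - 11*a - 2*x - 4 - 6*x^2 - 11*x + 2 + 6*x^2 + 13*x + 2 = 5*a^3 + a^2*(-25*x - 5) + a*(-30*x^2 - 75*x - 30)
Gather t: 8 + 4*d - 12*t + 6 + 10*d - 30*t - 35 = 14*d - 42*t - 21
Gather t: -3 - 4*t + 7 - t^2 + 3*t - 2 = -t^2 - t + 2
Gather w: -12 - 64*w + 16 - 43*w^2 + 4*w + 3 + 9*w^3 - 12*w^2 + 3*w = 9*w^3 - 55*w^2 - 57*w + 7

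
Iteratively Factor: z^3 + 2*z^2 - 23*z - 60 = (z - 5)*(z^2 + 7*z + 12) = (z - 5)*(z + 4)*(z + 3)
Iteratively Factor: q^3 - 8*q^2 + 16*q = (q - 4)*(q^2 - 4*q) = q*(q - 4)*(q - 4)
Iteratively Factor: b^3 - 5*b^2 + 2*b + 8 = (b - 2)*(b^2 - 3*b - 4) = (b - 4)*(b - 2)*(b + 1)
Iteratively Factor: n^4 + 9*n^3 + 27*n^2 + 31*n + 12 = (n + 1)*(n^3 + 8*n^2 + 19*n + 12) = (n + 1)*(n + 4)*(n^2 + 4*n + 3) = (n + 1)*(n + 3)*(n + 4)*(n + 1)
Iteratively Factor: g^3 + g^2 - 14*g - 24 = (g + 2)*(g^2 - g - 12) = (g - 4)*(g + 2)*(g + 3)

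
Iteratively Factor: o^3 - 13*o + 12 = (o - 1)*(o^2 + o - 12) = (o - 3)*(o - 1)*(o + 4)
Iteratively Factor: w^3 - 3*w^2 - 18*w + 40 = (w - 5)*(w^2 + 2*w - 8) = (w - 5)*(w - 2)*(w + 4)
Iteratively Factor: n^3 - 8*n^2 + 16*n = (n)*(n^2 - 8*n + 16) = n*(n - 4)*(n - 4)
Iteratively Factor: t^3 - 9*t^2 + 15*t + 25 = (t - 5)*(t^2 - 4*t - 5) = (t - 5)^2*(t + 1)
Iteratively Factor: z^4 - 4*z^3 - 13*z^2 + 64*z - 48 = (z - 1)*(z^3 - 3*z^2 - 16*z + 48) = (z - 4)*(z - 1)*(z^2 + z - 12) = (z - 4)*(z - 3)*(z - 1)*(z + 4)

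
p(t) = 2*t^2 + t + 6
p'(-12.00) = -47.00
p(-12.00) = 282.00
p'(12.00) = 49.00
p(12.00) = 306.00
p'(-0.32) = -0.28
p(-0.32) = 5.88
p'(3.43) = 14.72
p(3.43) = 32.96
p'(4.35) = 18.40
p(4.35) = 48.20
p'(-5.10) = -19.40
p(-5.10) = 52.92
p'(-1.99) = -6.96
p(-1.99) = 11.93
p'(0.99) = 4.96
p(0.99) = 8.95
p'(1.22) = 5.88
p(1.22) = 10.20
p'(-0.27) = -0.08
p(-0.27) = 5.88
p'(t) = 4*t + 1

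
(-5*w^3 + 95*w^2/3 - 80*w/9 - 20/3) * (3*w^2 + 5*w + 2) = -15*w^5 + 70*w^4 + 365*w^3/3 - 10*w^2/9 - 460*w/9 - 40/3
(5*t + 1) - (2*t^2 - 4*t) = -2*t^2 + 9*t + 1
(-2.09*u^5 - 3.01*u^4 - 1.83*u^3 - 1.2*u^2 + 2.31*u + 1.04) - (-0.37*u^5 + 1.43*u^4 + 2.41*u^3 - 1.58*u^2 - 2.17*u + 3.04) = -1.72*u^5 - 4.44*u^4 - 4.24*u^3 + 0.38*u^2 + 4.48*u - 2.0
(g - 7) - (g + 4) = -11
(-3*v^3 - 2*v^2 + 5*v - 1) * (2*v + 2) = -6*v^4 - 10*v^3 + 6*v^2 + 8*v - 2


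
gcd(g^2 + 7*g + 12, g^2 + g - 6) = g + 3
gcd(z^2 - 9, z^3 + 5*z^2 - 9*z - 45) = z^2 - 9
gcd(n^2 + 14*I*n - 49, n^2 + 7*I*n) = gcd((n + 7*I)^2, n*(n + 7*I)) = n + 7*I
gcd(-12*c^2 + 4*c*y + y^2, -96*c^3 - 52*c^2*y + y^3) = 6*c + y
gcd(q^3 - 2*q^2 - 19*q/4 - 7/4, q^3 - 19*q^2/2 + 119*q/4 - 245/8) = q - 7/2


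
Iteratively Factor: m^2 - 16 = (m - 4)*(m + 4)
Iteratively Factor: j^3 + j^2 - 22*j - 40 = (j + 4)*(j^2 - 3*j - 10) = (j - 5)*(j + 4)*(j + 2)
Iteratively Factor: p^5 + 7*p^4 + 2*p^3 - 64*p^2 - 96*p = (p + 2)*(p^4 + 5*p^3 - 8*p^2 - 48*p) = (p + 2)*(p + 4)*(p^3 + p^2 - 12*p) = (p + 2)*(p + 4)^2*(p^2 - 3*p) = p*(p + 2)*(p + 4)^2*(p - 3)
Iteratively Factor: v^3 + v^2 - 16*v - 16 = (v - 4)*(v^2 + 5*v + 4) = (v - 4)*(v + 1)*(v + 4)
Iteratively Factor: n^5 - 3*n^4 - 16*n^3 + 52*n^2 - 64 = (n + 1)*(n^4 - 4*n^3 - 12*n^2 + 64*n - 64) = (n - 2)*(n + 1)*(n^3 - 2*n^2 - 16*n + 32) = (n - 2)*(n + 1)*(n + 4)*(n^2 - 6*n + 8) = (n - 2)^2*(n + 1)*(n + 4)*(n - 4)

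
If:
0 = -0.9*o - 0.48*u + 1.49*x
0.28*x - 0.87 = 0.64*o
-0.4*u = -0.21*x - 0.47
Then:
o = -1.70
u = 0.76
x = -0.78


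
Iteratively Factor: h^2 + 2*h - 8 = (h + 4)*(h - 2)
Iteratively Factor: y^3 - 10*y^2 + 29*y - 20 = (y - 4)*(y^2 - 6*y + 5) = (y - 5)*(y - 4)*(y - 1)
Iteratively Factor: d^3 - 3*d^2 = (d)*(d^2 - 3*d) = d^2*(d - 3)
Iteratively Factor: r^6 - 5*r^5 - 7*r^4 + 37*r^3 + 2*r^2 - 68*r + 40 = (r - 2)*(r^5 - 3*r^4 - 13*r^3 + 11*r^2 + 24*r - 20) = (r - 2)*(r + 2)*(r^4 - 5*r^3 - 3*r^2 + 17*r - 10) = (r - 5)*(r - 2)*(r + 2)*(r^3 - 3*r + 2) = (r - 5)*(r - 2)*(r + 2)^2*(r^2 - 2*r + 1) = (r - 5)*(r - 2)*(r - 1)*(r + 2)^2*(r - 1)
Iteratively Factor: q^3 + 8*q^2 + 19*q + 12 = (q + 3)*(q^2 + 5*q + 4) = (q + 3)*(q + 4)*(q + 1)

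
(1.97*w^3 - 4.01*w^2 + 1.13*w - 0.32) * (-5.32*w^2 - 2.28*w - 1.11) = -10.4804*w^5 + 16.8416*w^4 + 0.9445*w^3 + 3.5771*w^2 - 0.5247*w + 0.3552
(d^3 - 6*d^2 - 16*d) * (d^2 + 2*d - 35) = d^5 - 4*d^4 - 63*d^3 + 178*d^2 + 560*d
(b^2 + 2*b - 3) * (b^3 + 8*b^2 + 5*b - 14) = b^5 + 10*b^4 + 18*b^3 - 28*b^2 - 43*b + 42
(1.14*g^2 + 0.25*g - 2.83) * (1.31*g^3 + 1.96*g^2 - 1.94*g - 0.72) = 1.4934*g^5 + 2.5619*g^4 - 5.4289*g^3 - 6.8526*g^2 + 5.3102*g + 2.0376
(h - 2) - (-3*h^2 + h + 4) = 3*h^2 - 6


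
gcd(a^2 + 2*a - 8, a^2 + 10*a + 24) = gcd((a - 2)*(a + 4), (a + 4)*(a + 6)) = a + 4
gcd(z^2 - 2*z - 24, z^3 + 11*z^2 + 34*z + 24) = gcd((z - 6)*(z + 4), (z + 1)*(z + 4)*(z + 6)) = z + 4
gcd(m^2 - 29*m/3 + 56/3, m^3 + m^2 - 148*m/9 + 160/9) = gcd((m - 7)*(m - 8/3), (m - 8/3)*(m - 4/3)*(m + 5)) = m - 8/3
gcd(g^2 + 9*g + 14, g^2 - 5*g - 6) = 1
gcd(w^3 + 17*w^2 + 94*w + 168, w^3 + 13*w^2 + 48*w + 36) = w + 6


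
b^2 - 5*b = b*(b - 5)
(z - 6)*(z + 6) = z^2 - 36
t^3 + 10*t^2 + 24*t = t*(t + 4)*(t + 6)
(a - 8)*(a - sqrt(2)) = a^2 - 8*a - sqrt(2)*a + 8*sqrt(2)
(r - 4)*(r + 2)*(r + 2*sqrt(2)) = r^3 - 2*r^2 + 2*sqrt(2)*r^2 - 8*r - 4*sqrt(2)*r - 16*sqrt(2)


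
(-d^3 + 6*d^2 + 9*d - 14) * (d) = -d^4 + 6*d^3 + 9*d^2 - 14*d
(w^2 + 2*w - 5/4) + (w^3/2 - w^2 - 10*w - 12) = w^3/2 - 8*w - 53/4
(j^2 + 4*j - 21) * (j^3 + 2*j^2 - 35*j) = j^5 + 6*j^4 - 48*j^3 - 182*j^2 + 735*j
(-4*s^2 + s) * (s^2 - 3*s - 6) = -4*s^4 + 13*s^3 + 21*s^2 - 6*s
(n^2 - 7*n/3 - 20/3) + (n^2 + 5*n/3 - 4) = 2*n^2 - 2*n/3 - 32/3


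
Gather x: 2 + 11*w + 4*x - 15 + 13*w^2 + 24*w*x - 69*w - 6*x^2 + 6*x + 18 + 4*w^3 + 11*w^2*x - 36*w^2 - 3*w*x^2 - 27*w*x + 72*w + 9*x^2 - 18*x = 4*w^3 - 23*w^2 + 14*w + x^2*(3 - 3*w) + x*(11*w^2 - 3*w - 8) + 5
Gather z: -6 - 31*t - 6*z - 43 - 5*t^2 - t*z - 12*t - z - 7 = -5*t^2 - 43*t + z*(-t - 7) - 56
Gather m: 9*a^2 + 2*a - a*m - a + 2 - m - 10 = 9*a^2 + a + m*(-a - 1) - 8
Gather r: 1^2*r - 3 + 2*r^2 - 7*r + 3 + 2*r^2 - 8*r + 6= 4*r^2 - 14*r + 6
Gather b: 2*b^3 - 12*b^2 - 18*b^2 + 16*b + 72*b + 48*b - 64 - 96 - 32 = 2*b^3 - 30*b^2 + 136*b - 192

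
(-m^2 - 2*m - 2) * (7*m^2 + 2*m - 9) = -7*m^4 - 16*m^3 - 9*m^2 + 14*m + 18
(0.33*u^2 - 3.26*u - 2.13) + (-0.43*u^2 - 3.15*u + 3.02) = -0.1*u^2 - 6.41*u + 0.89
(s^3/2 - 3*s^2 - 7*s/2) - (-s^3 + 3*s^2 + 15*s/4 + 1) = 3*s^3/2 - 6*s^2 - 29*s/4 - 1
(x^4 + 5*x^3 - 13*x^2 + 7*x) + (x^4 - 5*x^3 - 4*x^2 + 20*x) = 2*x^4 - 17*x^2 + 27*x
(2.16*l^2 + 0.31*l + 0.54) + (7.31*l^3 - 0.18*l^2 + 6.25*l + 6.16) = 7.31*l^3 + 1.98*l^2 + 6.56*l + 6.7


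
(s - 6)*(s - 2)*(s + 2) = s^3 - 6*s^2 - 4*s + 24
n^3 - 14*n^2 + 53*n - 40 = (n - 8)*(n - 5)*(n - 1)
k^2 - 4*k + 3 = (k - 3)*(k - 1)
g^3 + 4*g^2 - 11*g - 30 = (g - 3)*(g + 2)*(g + 5)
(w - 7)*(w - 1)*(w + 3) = w^3 - 5*w^2 - 17*w + 21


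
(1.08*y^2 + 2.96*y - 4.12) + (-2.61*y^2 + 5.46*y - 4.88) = -1.53*y^2 + 8.42*y - 9.0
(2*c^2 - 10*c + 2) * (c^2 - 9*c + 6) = 2*c^4 - 28*c^3 + 104*c^2 - 78*c + 12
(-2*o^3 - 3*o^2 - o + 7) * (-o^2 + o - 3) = 2*o^5 + o^4 + 4*o^3 + o^2 + 10*o - 21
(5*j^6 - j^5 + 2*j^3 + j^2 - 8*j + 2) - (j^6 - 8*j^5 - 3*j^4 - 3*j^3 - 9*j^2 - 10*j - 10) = 4*j^6 + 7*j^5 + 3*j^4 + 5*j^3 + 10*j^2 + 2*j + 12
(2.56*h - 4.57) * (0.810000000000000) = 2.0736*h - 3.7017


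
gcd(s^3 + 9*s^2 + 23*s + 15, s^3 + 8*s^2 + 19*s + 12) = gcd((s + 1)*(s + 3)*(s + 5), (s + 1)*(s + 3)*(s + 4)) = s^2 + 4*s + 3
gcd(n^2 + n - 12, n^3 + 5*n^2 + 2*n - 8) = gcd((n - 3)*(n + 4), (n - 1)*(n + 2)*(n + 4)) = n + 4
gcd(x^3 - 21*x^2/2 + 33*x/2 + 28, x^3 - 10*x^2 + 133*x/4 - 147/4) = x - 7/2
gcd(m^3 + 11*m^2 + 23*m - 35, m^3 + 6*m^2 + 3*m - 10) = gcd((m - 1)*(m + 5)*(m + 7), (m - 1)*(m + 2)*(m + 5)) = m^2 + 4*m - 5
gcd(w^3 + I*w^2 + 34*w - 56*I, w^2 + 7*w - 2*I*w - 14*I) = w - 2*I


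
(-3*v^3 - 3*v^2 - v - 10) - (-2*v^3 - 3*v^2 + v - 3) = -v^3 - 2*v - 7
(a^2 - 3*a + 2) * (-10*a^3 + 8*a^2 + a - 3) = -10*a^5 + 38*a^4 - 43*a^3 + 10*a^2 + 11*a - 6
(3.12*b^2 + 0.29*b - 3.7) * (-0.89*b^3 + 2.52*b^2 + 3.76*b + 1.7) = -2.7768*b^5 + 7.6043*b^4 + 15.755*b^3 - 2.9296*b^2 - 13.419*b - 6.29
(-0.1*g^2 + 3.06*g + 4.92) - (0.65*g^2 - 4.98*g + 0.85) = -0.75*g^2 + 8.04*g + 4.07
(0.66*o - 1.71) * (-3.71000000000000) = 6.3441 - 2.4486*o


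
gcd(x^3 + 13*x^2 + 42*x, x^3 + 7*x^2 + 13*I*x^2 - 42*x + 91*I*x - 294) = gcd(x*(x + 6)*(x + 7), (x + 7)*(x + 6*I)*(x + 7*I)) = x + 7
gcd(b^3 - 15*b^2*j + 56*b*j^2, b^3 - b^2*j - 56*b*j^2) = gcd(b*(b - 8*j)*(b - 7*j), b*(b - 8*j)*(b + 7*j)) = b^2 - 8*b*j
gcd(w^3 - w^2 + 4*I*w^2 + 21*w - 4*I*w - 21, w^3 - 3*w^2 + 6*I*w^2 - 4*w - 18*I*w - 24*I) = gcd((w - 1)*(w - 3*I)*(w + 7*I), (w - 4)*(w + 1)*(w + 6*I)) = 1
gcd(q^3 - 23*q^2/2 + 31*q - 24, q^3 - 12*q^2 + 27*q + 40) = q - 8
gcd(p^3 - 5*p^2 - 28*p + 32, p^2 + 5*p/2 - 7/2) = p - 1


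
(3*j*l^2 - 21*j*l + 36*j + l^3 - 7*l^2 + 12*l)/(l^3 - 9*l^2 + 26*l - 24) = (3*j + l)/(l - 2)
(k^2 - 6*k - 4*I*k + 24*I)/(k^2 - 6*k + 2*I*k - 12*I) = (k - 4*I)/(k + 2*I)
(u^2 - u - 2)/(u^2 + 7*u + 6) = (u - 2)/(u + 6)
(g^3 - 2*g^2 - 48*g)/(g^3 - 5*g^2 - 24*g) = (g + 6)/(g + 3)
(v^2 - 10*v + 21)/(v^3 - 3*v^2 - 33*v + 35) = (v - 3)/(v^2 + 4*v - 5)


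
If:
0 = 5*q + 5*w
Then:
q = -w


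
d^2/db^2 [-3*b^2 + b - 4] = -6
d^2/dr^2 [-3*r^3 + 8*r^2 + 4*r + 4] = 16 - 18*r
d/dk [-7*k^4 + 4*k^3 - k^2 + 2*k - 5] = -28*k^3 + 12*k^2 - 2*k + 2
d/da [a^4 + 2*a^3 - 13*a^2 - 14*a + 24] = 4*a^3 + 6*a^2 - 26*a - 14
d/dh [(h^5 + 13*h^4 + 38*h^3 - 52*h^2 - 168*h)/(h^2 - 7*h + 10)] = (3*h^4 + 10*h^3 - 157*h^2 - 680*h - 420)/(h^2 - 10*h + 25)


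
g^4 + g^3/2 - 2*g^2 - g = g*(g + 1/2)*(g - sqrt(2))*(g + sqrt(2))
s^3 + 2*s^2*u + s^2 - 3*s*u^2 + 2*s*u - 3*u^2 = (s + 1)*(s - u)*(s + 3*u)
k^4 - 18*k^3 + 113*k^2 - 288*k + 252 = (k - 7)*(k - 6)*(k - 3)*(k - 2)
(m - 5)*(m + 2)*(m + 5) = m^3 + 2*m^2 - 25*m - 50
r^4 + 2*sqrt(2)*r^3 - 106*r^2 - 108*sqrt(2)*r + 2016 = (r - 6*sqrt(2))*(r - 3*sqrt(2))*(r + 4*sqrt(2))*(r + 7*sqrt(2))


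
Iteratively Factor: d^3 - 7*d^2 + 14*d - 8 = (d - 2)*(d^2 - 5*d + 4) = (d - 2)*(d - 1)*(d - 4)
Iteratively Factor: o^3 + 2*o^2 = (o + 2)*(o^2) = o*(o + 2)*(o)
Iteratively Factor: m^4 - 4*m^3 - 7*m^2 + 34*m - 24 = (m - 2)*(m^3 - 2*m^2 - 11*m + 12) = (m - 2)*(m + 3)*(m^2 - 5*m + 4) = (m - 4)*(m - 2)*(m + 3)*(m - 1)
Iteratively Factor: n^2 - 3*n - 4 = (n - 4)*(n + 1)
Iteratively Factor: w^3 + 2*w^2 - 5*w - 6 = (w + 3)*(w^2 - w - 2) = (w + 1)*(w + 3)*(w - 2)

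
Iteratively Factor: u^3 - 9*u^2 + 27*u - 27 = (u - 3)*(u^2 - 6*u + 9) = (u - 3)^2*(u - 3)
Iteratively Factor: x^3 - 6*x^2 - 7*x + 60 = (x - 4)*(x^2 - 2*x - 15) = (x - 5)*(x - 4)*(x + 3)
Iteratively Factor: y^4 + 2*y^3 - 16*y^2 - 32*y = (y - 4)*(y^3 + 6*y^2 + 8*y) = (y - 4)*(y + 4)*(y^2 + 2*y) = y*(y - 4)*(y + 4)*(y + 2)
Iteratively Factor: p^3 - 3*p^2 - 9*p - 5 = (p + 1)*(p^2 - 4*p - 5) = (p + 1)^2*(p - 5)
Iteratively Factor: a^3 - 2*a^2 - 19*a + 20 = (a - 1)*(a^2 - a - 20) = (a - 5)*(a - 1)*(a + 4)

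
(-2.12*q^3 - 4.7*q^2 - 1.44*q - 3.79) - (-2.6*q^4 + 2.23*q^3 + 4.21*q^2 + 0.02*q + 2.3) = 2.6*q^4 - 4.35*q^3 - 8.91*q^2 - 1.46*q - 6.09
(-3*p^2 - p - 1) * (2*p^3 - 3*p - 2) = -6*p^5 - 2*p^4 + 7*p^3 + 9*p^2 + 5*p + 2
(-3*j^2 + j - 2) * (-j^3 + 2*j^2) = 3*j^5 - 7*j^4 + 4*j^3 - 4*j^2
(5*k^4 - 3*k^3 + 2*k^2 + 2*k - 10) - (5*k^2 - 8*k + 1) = 5*k^4 - 3*k^3 - 3*k^2 + 10*k - 11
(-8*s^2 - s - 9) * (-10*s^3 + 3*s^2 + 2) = 80*s^5 - 14*s^4 + 87*s^3 - 43*s^2 - 2*s - 18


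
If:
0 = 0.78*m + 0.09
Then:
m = -0.12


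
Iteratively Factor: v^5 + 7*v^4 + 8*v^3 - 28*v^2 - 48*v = (v + 4)*(v^4 + 3*v^3 - 4*v^2 - 12*v) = (v - 2)*(v + 4)*(v^3 + 5*v^2 + 6*v) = (v - 2)*(v + 3)*(v + 4)*(v^2 + 2*v) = (v - 2)*(v + 2)*(v + 3)*(v + 4)*(v)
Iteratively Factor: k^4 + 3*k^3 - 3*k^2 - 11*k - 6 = (k + 1)*(k^3 + 2*k^2 - 5*k - 6) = (k - 2)*(k + 1)*(k^2 + 4*k + 3) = (k - 2)*(k + 1)^2*(k + 3)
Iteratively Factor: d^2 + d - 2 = (d - 1)*(d + 2)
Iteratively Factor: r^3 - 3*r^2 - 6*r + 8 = (r - 4)*(r^2 + r - 2) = (r - 4)*(r + 2)*(r - 1)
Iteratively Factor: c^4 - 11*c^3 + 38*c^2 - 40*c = (c - 5)*(c^3 - 6*c^2 + 8*c) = (c - 5)*(c - 4)*(c^2 - 2*c) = c*(c - 5)*(c - 4)*(c - 2)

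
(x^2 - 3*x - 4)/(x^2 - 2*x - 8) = (x + 1)/(x + 2)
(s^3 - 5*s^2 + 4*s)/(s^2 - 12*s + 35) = s*(s^2 - 5*s + 4)/(s^2 - 12*s + 35)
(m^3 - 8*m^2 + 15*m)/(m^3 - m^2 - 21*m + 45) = m*(m - 5)/(m^2 + 2*m - 15)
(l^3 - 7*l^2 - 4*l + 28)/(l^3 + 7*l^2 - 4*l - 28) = (l - 7)/(l + 7)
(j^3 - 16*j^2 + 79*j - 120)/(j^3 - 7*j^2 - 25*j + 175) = (j^2 - 11*j + 24)/(j^2 - 2*j - 35)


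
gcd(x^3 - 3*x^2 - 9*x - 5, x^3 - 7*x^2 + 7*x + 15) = x^2 - 4*x - 5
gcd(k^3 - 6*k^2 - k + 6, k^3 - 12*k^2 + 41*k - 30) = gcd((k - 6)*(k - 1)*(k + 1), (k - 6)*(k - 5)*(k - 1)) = k^2 - 7*k + 6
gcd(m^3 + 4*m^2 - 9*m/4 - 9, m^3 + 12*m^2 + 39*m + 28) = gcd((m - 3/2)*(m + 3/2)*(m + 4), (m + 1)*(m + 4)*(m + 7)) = m + 4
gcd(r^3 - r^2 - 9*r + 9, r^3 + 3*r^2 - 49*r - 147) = r + 3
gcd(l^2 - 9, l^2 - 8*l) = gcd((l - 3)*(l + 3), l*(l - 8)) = 1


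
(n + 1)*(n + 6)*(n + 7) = n^3 + 14*n^2 + 55*n + 42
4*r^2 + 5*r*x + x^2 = (r + x)*(4*r + x)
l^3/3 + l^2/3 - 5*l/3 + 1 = (l/3 + 1)*(l - 1)^2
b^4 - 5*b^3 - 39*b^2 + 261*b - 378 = (b - 6)*(b - 3)^2*(b + 7)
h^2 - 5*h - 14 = (h - 7)*(h + 2)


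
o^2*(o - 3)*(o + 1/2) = o^4 - 5*o^3/2 - 3*o^2/2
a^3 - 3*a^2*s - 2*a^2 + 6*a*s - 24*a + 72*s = (a - 6)*(a + 4)*(a - 3*s)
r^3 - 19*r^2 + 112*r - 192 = (r - 8)^2*(r - 3)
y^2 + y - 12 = (y - 3)*(y + 4)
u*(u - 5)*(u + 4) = u^3 - u^2 - 20*u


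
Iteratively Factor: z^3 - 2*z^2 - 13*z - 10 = (z - 5)*(z^2 + 3*z + 2) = (z - 5)*(z + 2)*(z + 1)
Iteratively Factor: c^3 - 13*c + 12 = (c - 3)*(c^2 + 3*c - 4) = (c - 3)*(c + 4)*(c - 1)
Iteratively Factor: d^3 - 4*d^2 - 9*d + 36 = (d - 3)*(d^2 - d - 12) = (d - 3)*(d + 3)*(d - 4)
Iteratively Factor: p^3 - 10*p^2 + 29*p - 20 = (p - 5)*(p^2 - 5*p + 4) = (p - 5)*(p - 1)*(p - 4)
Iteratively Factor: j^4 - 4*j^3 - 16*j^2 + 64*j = (j - 4)*(j^3 - 16*j) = j*(j - 4)*(j^2 - 16) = j*(j - 4)^2*(j + 4)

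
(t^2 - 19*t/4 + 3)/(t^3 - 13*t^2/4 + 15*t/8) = 2*(t - 4)/(t*(2*t - 5))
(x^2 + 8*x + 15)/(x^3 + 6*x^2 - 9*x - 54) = (x + 5)/(x^2 + 3*x - 18)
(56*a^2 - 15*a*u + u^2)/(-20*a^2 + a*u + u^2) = (56*a^2 - 15*a*u + u^2)/(-20*a^2 + a*u + u^2)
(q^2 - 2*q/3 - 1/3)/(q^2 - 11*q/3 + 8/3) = (3*q + 1)/(3*q - 8)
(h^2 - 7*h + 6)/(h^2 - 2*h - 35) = (-h^2 + 7*h - 6)/(-h^2 + 2*h + 35)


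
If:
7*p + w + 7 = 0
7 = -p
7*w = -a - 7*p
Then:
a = -245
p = -7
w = 42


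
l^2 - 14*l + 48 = (l - 8)*(l - 6)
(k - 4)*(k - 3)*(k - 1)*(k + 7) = k^4 - k^3 - 37*k^2 + 121*k - 84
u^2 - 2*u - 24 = (u - 6)*(u + 4)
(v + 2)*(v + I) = v^2 + 2*v + I*v + 2*I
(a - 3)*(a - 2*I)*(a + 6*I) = a^3 - 3*a^2 + 4*I*a^2 + 12*a - 12*I*a - 36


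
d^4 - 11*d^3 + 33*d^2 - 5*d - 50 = (d - 5)^2*(d - 2)*(d + 1)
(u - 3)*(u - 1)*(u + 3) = u^3 - u^2 - 9*u + 9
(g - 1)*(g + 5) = g^2 + 4*g - 5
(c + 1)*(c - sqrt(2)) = c^2 - sqrt(2)*c + c - sqrt(2)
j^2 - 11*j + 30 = (j - 6)*(j - 5)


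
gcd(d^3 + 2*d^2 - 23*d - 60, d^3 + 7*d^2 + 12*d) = d^2 + 7*d + 12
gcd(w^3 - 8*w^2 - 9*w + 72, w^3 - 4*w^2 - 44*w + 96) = w - 8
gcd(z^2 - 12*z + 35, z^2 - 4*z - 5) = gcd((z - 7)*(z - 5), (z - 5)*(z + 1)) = z - 5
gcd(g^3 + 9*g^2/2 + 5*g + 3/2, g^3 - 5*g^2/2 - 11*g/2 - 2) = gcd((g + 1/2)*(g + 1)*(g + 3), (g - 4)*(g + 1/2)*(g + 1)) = g^2 + 3*g/2 + 1/2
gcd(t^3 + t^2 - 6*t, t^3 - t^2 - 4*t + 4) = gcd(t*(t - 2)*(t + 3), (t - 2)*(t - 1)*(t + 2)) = t - 2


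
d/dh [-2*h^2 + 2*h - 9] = 2 - 4*h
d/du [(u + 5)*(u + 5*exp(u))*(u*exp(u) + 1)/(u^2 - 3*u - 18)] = (-(u + 5)*(u + 5*exp(u))*(2*u - 3)*(u*exp(u) + 1) + (-u^2 + 3*u + 18)*(-(u + 1)*(u + 5)*(u + 5*exp(u))*exp(u) - (u + 5)*(u*exp(u) + 1)*(5*exp(u) + 1) - (u + 5*exp(u))*(u*exp(u) + 1)))/(-u^2 + 3*u + 18)^2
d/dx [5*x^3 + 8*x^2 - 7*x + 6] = 15*x^2 + 16*x - 7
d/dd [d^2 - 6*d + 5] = 2*d - 6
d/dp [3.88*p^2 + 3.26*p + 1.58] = 7.76*p + 3.26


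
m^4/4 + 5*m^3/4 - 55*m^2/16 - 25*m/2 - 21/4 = (m/4 + 1/2)*(m - 7/2)*(m + 1/2)*(m + 6)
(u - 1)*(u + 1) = u^2 - 1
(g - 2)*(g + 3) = g^2 + g - 6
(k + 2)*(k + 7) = k^2 + 9*k + 14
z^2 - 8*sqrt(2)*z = z*(z - 8*sqrt(2))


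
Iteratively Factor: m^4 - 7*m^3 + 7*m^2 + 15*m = (m - 5)*(m^3 - 2*m^2 - 3*m) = (m - 5)*(m + 1)*(m^2 - 3*m) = (m - 5)*(m - 3)*(m + 1)*(m)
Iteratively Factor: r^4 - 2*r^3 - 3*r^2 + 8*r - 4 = (r - 1)*(r^3 - r^2 - 4*r + 4) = (r - 1)*(r + 2)*(r^2 - 3*r + 2) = (r - 1)^2*(r + 2)*(r - 2)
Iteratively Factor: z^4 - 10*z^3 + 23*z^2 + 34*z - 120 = (z + 2)*(z^3 - 12*z^2 + 47*z - 60) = (z - 5)*(z + 2)*(z^2 - 7*z + 12) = (z - 5)*(z - 4)*(z + 2)*(z - 3)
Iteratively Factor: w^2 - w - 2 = (w - 2)*(w + 1)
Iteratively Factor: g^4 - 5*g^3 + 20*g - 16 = (g - 1)*(g^3 - 4*g^2 - 4*g + 16) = (g - 1)*(g + 2)*(g^2 - 6*g + 8) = (g - 4)*(g - 1)*(g + 2)*(g - 2)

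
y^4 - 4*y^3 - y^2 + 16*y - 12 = (y - 3)*(y - 2)*(y - 1)*(y + 2)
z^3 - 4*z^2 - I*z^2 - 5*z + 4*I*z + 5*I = (z - 5)*(z + 1)*(z - I)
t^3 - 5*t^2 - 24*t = t*(t - 8)*(t + 3)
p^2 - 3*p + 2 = (p - 2)*(p - 1)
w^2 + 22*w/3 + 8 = (w + 4/3)*(w + 6)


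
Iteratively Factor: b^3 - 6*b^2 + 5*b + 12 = (b - 3)*(b^2 - 3*b - 4) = (b - 3)*(b + 1)*(b - 4)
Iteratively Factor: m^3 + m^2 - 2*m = (m + 2)*(m^2 - m) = m*(m + 2)*(m - 1)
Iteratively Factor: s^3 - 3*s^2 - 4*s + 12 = (s + 2)*(s^2 - 5*s + 6) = (s - 3)*(s + 2)*(s - 2)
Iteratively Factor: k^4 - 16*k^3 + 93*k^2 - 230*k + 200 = (k - 5)*(k^3 - 11*k^2 + 38*k - 40) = (k - 5)*(k - 2)*(k^2 - 9*k + 20) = (k - 5)*(k - 4)*(k - 2)*(k - 5)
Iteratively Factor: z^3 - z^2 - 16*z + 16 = (z - 4)*(z^2 + 3*z - 4) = (z - 4)*(z + 4)*(z - 1)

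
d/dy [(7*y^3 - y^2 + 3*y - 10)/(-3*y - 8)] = (-42*y^3 - 165*y^2 + 16*y - 54)/(9*y^2 + 48*y + 64)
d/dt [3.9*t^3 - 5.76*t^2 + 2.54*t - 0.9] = 11.7*t^2 - 11.52*t + 2.54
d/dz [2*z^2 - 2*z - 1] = 4*z - 2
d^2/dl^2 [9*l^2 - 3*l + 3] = 18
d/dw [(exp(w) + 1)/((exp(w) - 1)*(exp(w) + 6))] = (-exp(2*w) - 2*exp(w) - 11)*exp(w)/(exp(4*w) + 10*exp(3*w) + 13*exp(2*w) - 60*exp(w) + 36)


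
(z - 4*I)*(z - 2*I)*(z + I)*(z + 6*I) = z^4 + I*z^3 + 28*z^2 - 20*I*z + 48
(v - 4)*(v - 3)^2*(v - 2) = v^4 - 12*v^3 + 53*v^2 - 102*v + 72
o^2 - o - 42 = (o - 7)*(o + 6)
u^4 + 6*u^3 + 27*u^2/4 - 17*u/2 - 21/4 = (u - 1)*(u + 1/2)*(u + 3)*(u + 7/2)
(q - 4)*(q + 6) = q^2 + 2*q - 24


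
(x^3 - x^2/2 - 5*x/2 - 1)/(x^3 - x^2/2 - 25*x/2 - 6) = (x^2 - x - 2)/(x^2 - x - 12)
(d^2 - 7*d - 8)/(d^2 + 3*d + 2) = (d - 8)/(d + 2)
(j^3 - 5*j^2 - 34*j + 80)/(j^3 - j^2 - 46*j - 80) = (j - 2)/(j + 2)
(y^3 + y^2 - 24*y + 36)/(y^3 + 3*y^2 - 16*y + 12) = (y - 3)/(y - 1)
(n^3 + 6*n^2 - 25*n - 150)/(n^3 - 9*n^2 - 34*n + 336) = (n^2 - 25)/(n^2 - 15*n + 56)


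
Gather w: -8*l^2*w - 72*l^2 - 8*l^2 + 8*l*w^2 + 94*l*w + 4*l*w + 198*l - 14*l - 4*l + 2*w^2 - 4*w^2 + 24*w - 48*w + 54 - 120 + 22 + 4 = -80*l^2 + 180*l + w^2*(8*l - 2) + w*(-8*l^2 + 98*l - 24) - 40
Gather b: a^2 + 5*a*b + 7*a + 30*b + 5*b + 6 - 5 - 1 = a^2 + 7*a + b*(5*a + 35)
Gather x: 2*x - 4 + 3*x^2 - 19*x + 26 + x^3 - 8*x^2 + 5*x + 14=x^3 - 5*x^2 - 12*x + 36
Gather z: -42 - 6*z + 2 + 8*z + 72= 2*z + 32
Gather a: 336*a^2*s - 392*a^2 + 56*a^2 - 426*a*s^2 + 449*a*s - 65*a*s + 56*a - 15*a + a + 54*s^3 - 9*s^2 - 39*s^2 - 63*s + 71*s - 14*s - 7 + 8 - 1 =a^2*(336*s - 336) + a*(-426*s^2 + 384*s + 42) + 54*s^3 - 48*s^2 - 6*s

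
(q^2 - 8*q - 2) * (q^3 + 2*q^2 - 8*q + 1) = q^5 - 6*q^4 - 26*q^3 + 61*q^2 + 8*q - 2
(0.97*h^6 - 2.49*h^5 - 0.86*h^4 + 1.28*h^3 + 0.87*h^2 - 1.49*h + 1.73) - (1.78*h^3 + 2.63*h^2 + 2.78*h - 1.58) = 0.97*h^6 - 2.49*h^5 - 0.86*h^4 - 0.5*h^3 - 1.76*h^2 - 4.27*h + 3.31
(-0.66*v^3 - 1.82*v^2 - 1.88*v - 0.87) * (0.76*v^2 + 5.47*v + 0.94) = -0.5016*v^5 - 4.9934*v^4 - 12.0046*v^3 - 12.6556*v^2 - 6.5261*v - 0.8178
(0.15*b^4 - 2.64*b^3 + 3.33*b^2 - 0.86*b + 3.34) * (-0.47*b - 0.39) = -0.0705*b^5 + 1.1823*b^4 - 0.5355*b^3 - 0.8945*b^2 - 1.2344*b - 1.3026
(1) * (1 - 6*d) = 1 - 6*d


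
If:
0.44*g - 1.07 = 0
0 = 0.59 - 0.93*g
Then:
No Solution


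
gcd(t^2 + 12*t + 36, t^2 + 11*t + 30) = t + 6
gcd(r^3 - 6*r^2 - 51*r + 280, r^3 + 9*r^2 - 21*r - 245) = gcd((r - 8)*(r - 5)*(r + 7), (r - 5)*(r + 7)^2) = r^2 + 2*r - 35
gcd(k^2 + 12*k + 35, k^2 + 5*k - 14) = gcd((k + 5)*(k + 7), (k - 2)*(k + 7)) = k + 7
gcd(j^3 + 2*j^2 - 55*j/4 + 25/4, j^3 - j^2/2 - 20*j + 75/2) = j^2 + 5*j/2 - 25/2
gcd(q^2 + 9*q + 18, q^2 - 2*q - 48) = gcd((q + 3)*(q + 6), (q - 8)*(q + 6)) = q + 6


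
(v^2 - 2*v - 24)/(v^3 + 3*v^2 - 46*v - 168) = (v - 6)/(v^2 - v - 42)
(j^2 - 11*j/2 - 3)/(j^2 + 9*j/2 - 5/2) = (2*j^2 - 11*j - 6)/(2*j^2 + 9*j - 5)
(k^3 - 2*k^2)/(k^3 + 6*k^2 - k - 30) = k^2/(k^2 + 8*k + 15)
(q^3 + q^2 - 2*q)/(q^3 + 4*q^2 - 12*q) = (q^2 + q - 2)/(q^2 + 4*q - 12)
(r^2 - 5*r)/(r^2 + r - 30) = r/(r + 6)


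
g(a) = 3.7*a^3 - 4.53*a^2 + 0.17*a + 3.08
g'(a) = 11.1*a^2 - 9.06*a + 0.17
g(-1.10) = -7.51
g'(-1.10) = 23.57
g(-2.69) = -102.18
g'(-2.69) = 104.86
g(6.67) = 900.62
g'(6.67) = 433.57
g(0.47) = 2.54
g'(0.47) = -1.64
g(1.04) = 2.52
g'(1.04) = 2.75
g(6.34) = 764.98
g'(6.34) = 388.90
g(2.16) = 19.60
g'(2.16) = 32.39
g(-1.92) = -40.13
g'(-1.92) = 58.48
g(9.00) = 2334.98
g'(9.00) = 817.73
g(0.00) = 3.08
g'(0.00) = 0.17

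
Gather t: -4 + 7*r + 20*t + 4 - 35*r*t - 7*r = t*(20 - 35*r)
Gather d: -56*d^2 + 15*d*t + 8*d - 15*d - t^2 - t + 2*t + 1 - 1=-56*d^2 + d*(15*t - 7) - t^2 + t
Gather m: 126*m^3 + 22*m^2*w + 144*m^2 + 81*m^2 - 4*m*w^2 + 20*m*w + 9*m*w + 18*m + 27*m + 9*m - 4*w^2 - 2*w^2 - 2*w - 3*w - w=126*m^3 + m^2*(22*w + 225) + m*(-4*w^2 + 29*w + 54) - 6*w^2 - 6*w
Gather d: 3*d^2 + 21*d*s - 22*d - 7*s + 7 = 3*d^2 + d*(21*s - 22) - 7*s + 7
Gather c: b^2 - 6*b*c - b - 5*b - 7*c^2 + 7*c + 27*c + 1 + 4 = b^2 - 6*b - 7*c^2 + c*(34 - 6*b) + 5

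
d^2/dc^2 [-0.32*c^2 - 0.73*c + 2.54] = -0.640000000000000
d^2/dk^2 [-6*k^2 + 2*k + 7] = -12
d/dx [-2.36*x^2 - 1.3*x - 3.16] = -4.72*x - 1.3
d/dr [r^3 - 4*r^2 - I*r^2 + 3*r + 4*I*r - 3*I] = 3*r^2 - 8*r - 2*I*r + 3 + 4*I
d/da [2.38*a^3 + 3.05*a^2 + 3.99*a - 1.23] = 7.14*a^2 + 6.1*a + 3.99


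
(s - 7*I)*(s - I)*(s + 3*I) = s^3 - 5*I*s^2 + 17*s - 21*I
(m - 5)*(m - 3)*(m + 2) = m^3 - 6*m^2 - m + 30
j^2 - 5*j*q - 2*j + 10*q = (j - 2)*(j - 5*q)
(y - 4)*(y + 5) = y^2 + y - 20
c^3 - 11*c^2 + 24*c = c*(c - 8)*(c - 3)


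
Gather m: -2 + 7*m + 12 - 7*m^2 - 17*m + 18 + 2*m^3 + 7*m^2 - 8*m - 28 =2*m^3 - 18*m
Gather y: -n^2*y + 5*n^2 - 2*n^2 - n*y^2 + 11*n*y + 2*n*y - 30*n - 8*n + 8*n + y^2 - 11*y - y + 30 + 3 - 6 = 3*n^2 - 30*n + y^2*(1 - n) + y*(-n^2 + 13*n - 12) + 27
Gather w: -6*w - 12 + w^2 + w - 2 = w^2 - 5*w - 14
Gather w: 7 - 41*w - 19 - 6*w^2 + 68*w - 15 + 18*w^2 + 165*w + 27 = 12*w^2 + 192*w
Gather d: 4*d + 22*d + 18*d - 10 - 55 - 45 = 44*d - 110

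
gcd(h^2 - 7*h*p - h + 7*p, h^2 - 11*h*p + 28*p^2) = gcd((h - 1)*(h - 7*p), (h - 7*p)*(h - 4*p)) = -h + 7*p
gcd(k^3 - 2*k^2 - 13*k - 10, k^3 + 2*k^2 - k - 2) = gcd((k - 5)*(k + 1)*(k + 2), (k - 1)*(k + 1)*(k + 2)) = k^2 + 3*k + 2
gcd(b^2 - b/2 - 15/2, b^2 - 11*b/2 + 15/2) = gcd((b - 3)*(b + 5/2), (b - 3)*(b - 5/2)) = b - 3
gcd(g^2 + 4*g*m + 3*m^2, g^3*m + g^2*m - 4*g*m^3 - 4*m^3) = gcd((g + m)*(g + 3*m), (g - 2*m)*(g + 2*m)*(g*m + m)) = 1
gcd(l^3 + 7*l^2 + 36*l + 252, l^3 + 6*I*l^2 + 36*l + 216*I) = l^2 + 36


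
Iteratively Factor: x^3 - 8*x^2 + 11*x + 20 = (x + 1)*(x^2 - 9*x + 20) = (x - 4)*(x + 1)*(x - 5)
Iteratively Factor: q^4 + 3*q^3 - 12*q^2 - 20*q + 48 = (q - 2)*(q^3 + 5*q^2 - 2*q - 24) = (q - 2)*(q + 3)*(q^2 + 2*q - 8) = (q - 2)^2*(q + 3)*(q + 4)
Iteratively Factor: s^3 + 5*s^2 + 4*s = (s + 4)*(s^2 + s) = (s + 1)*(s + 4)*(s)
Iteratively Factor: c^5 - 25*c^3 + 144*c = (c + 3)*(c^4 - 3*c^3 - 16*c^2 + 48*c) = (c - 3)*(c + 3)*(c^3 - 16*c) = (c - 3)*(c + 3)*(c + 4)*(c^2 - 4*c) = c*(c - 3)*(c + 3)*(c + 4)*(c - 4)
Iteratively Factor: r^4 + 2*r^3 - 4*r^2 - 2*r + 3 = (r + 1)*(r^3 + r^2 - 5*r + 3) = (r - 1)*(r + 1)*(r^2 + 2*r - 3) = (r - 1)*(r + 1)*(r + 3)*(r - 1)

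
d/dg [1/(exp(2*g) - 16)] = -2*exp(2*g)/(exp(2*g) - 16)^2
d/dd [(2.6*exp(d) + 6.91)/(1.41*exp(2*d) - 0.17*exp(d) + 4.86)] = (-3.666*exp(2*d) - 19.4862*exp(d) + 13.8107)*exp(d)/(1.9881*exp(4*d) - 0.4794*exp(3*d) + 13.7341*exp(2*d) - 1.6524*exp(d) + 23.6196)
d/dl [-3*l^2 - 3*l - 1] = -6*l - 3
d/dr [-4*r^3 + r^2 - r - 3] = -12*r^2 + 2*r - 1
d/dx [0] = 0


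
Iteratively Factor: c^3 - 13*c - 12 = (c - 4)*(c^2 + 4*c + 3) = (c - 4)*(c + 1)*(c + 3)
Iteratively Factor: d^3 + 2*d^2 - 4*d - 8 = (d + 2)*(d^2 - 4) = (d + 2)^2*(d - 2)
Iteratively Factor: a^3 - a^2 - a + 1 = (a - 1)*(a^2 - 1) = (a - 1)^2*(a + 1)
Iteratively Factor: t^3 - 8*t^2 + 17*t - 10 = (t - 5)*(t^2 - 3*t + 2) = (t - 5)*(t - 2)*(t - 1)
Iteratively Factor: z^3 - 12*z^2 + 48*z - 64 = (z - 4)*(z^2 - 8*z + 16) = (z - 4)^2*(z - 4)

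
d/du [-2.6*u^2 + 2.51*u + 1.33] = 2.51 - 5.2*u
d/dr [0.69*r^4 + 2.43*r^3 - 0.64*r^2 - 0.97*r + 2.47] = 2.76*r^3 + 7.29*r^2 - 1.28*r - 0.97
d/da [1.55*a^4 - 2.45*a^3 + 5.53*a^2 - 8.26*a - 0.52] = 6.2*a^3 - 7.35*a^2 + 11.06*a - 8.26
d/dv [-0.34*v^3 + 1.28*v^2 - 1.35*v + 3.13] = -1.02*v^2 + 2.56*v - 1.35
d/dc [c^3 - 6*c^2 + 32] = 3*c*(c - 4)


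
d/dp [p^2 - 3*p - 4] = 2*p - 3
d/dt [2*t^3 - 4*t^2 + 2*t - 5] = 6*t^2 - 8*t + 2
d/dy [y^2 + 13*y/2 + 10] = 2*y + 13/2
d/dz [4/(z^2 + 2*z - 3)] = 8*(-z - 1)/(z^2 + 2*z - 3)^2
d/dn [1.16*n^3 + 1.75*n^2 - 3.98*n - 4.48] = 3.48*n^2 + 3.5*n - 3.98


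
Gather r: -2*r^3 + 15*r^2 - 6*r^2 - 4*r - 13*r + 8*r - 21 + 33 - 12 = -2*r^3 + 9*r^2 - 9*r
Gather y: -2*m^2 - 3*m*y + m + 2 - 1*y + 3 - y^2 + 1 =-2*m^2 + m - y^2 + y*(-3*m - 1) + 6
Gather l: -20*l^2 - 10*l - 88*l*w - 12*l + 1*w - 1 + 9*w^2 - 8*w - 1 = -20*l^2 + l*(-88*w - 22) + 9*w^2 - 7*w - 2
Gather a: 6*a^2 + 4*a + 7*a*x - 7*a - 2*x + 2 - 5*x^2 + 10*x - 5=6*a^2 + a*(7*x - 3) - 5*x^2 + 8*x - 3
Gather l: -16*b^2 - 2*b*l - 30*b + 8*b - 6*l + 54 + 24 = -16*b^2 - 22*b + l*(-2*b - 6) + 78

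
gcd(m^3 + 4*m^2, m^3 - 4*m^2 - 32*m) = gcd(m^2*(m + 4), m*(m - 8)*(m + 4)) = m^2 + 4*m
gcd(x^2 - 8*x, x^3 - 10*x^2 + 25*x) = x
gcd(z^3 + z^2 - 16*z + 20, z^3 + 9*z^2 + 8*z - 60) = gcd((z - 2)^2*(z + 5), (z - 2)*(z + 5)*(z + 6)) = z^2 + 3*z - 10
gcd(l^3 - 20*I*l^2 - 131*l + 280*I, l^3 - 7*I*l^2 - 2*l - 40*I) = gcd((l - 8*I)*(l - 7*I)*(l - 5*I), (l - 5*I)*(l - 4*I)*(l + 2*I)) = l - 5*I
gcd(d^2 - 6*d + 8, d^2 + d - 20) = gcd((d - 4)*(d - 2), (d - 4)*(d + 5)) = d - 4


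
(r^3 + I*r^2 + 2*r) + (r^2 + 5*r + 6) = r^3 + r^2 + I*r^2 + 7*r + 6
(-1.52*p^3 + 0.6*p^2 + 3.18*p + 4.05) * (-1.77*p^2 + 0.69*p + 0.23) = 2.6904*p^5 - 2.1108*p^4 - 5.5642*p^3 - 4.8363*p^2 + 3.5259*p + 0.9315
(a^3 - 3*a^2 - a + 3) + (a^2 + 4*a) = a^3 - 2*a^2 + 3*a + 3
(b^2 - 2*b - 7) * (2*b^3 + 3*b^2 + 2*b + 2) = 2*b^5 - b^4 - 18*b^3 - 23*b^2 - 18*b - 14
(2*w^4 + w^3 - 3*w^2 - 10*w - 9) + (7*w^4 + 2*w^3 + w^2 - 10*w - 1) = 9*w^4 + 3*w^3 - 2*w^2 - 20*w - 10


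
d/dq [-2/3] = 0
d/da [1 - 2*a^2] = -4*a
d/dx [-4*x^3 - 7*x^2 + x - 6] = -12*x^2 - 14*x + 1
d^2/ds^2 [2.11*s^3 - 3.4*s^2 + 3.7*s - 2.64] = 12.66*s - 6.8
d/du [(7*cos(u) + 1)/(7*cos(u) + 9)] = -56*sin(u)/(7*cos(u) + 9)^2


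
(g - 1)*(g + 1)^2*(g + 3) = g^4 + 4*g^3 + 2*g^2 - 4*g - 3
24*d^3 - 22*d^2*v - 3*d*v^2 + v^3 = (-6*d + v)*(-d + v)*(4*d + v)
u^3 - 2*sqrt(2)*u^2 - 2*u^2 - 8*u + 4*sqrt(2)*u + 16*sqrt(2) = (u - 4)*(u + 2)*(u - 2*sqrt(2))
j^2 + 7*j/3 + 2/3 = (j + 1/3)*(j + 2)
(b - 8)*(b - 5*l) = b^2 - 5*b*l - 8*b + 40*l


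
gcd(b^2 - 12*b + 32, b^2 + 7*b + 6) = 1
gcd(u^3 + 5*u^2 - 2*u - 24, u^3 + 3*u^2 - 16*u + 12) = u - 2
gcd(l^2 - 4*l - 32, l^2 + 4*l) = l + 4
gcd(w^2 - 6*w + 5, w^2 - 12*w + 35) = w - 5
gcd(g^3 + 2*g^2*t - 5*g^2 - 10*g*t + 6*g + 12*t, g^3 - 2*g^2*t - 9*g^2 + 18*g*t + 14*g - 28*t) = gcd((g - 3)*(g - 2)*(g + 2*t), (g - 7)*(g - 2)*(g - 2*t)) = g - 2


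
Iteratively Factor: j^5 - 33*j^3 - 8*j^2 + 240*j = (j + 4)*(j^4 - 4*j^3 - 17*j^2 + 60*j) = (j - 5)*(j + 4)*(j^3 + j^2 - 12*j) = (j - 5)*(j + 4)^2*(j^2 - 3*j) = (j - 5)*(j - 3)*(j + 4)^2*(j)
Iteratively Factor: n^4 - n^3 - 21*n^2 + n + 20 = (n + 4)*(n^3 - 5*n^2 - n + 5) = (n - 1)*(n + 4)*(n^2 - 4*n - 5) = (n - 1)*(n + 1)*(n + 4)*(n - 5)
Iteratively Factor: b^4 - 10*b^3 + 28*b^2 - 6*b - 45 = (b - 3)*(b^3 - 7*b^2 + 7*b + 15) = (b - 5)*(b - 3)*(b^2 - 2*b - 3) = (b - 5)*(b - 3)*(b + 1)*(b - 3)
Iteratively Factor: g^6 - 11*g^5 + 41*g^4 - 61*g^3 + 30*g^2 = (g - 2)*(g^5 - 9*g^4 + 23*g^3 - 15*g^2) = (g - 5)*(g - 2)*(g^4 - 4*g^3 + 3*g^2) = g*(g - 5)*(g - 2)*(g^3 - 4*g^2 + 3*g) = g^2*(g - 5)*(g - 2)*(g^2 - 4*g + 3) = g^2*(g - 5)*(g - 2)*(g - 1)*(g - 3)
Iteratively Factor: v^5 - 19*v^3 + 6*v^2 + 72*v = (v - 3)*(v^4 + 3*v^3 - 10*v^2 - 24*v) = (v - 3)*(v + 2)*(v^3 + v^2 - 12*v) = v*(v - 3)*(v + 2)*(v^2 + v - 12) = v*(v - 3)^2*(v + 2)*(v + 4)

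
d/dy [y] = 1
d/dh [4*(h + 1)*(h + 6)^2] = 4*(h + 6)*(3*h + 8)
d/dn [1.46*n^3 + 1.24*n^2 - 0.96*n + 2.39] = 4.38*n^2 + 2.48*n - 0.96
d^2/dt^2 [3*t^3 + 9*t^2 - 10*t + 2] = 18*t + 18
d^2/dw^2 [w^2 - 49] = 2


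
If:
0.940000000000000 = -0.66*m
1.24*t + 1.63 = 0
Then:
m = -1.42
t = -1.31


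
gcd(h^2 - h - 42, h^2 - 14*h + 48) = 1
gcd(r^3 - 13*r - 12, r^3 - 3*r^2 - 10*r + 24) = r^2 - r - 12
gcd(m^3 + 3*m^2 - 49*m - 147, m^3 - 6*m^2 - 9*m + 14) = m - 7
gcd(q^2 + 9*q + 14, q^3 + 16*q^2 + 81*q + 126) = q + 7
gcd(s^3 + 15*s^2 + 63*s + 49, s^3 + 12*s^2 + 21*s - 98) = s^2 + 14*s + 49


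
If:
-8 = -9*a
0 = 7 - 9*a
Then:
No Solution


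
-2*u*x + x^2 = x*(-2*u + x)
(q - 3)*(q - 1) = q^2 - 4*q + 3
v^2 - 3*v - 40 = (v - 8)*(v + 5)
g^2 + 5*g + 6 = (g + 2)*(g + 3)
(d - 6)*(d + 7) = d^2 + d - 42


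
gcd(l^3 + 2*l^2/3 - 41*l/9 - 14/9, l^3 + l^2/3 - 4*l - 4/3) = l^2 - 5*l/3 - 2/3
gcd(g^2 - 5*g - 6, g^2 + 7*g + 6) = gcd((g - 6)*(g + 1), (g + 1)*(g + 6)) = g + 1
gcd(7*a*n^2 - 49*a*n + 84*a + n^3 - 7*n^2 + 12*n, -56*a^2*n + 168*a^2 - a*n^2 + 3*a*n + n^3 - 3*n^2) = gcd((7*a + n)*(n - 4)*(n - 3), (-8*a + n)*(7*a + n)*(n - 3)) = 7*a*n - 21*a + n^2 - 3*n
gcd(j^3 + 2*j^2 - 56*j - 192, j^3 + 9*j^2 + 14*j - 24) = j^2 + 10*j + 24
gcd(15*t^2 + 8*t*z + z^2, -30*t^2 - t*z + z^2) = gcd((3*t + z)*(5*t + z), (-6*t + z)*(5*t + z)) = 5*t + z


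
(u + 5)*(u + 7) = u^2 + 12*u + 35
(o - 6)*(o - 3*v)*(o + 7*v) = o^3 + 4*o^2*v - 6*o^2 - 21*o*v^2 - 24*o*v + 126*v^2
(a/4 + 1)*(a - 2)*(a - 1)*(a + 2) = a^4/4 + 3*a^3/4 - 2*a^2 - 3*a + 4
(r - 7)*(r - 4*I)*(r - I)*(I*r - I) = I*r^4 + 5*r^3 - 8*I*r^3 - 40*r^2 + 3*I*r^2 + 35*r + 32*I*r - 28*I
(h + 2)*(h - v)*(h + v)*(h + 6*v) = h^4 + 6*h^3*v + 2*h^3 - h^2*v^2 + 12*h^2*v - 6*h*v^3 - 2*h*v^2 - 12*v^3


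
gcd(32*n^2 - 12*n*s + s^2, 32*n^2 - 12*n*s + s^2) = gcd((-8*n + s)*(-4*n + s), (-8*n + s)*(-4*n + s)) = 32*n^2 - 12*n*s + s^2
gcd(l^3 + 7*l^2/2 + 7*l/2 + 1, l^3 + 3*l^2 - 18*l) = 1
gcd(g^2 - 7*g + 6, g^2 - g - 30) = g - 6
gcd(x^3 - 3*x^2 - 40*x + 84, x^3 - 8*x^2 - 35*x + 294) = x^2 - x - 42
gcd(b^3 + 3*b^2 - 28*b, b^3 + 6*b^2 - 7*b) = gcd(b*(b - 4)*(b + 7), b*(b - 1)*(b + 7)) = b^2 + 7*b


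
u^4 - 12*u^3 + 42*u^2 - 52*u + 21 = (u - 7)*(u - 3)*(u - 1)^2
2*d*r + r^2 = r*(2*d + r)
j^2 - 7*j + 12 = (j - 4)*(j - 3)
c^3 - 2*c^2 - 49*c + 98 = (c - 7)*(c - 2)*(c + 7)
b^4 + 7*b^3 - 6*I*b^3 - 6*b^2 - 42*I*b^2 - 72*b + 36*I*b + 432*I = (b - 3)*(b + 4)*(b + 6)*(b - 6*I)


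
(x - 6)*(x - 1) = x^2 - 7*x + 6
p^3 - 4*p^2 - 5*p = p*(p - 5)*(p + 1)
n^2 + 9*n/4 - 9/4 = (n - 3/4)*(n + 3)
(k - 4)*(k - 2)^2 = k^3 - 8*k^2 + 20*k - 16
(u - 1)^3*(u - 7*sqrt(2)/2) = u^4 - 7*sqrt(2)*u^3/2 - 3*u^3 + 3*u^2 + 21*sqrt(2)*u^2/2 - 21*sqrt(2)*u/2 - u + 7*sqrt(2)/2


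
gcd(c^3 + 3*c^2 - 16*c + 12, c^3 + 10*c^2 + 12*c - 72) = c^2 + 4*c - 12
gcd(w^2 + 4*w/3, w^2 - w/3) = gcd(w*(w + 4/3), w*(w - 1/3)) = w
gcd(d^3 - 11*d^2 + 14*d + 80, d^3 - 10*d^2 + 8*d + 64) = d^2 - 6*d - 16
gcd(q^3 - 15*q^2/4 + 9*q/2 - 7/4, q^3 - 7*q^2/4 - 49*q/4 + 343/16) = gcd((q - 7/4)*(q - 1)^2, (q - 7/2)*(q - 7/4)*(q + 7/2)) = q - 7/4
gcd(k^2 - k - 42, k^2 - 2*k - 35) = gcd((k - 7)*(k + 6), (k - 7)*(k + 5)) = k - 7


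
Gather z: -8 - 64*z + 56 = 48 - 64*z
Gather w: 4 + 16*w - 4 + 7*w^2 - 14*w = 7*w^2 + 2*w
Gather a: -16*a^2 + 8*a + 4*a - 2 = -16*a^2 + 12*a - 2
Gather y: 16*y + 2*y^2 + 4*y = 2*y^2 + 20*y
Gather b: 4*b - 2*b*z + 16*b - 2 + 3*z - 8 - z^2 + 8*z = b*(20 - 2*z) - z^2 + 11*z - 10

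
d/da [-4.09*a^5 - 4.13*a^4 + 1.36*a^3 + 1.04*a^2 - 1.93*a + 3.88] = -20.45*a^4 - 16.52*a^3 + 4.08*a^2 + 2.08*a - 1.93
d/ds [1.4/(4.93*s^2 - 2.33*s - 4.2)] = (3.262 - 13.804*s)/(-4.93*s^2 + 2.33*s + 4.2)^2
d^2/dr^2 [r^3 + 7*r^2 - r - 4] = 6*r + 14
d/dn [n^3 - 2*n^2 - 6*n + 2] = 3*n^2 - 4*n - 6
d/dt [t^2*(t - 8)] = t*(3*t - 16)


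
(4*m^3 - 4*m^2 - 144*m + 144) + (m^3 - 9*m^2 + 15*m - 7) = 5*m^3 - 13*m^2 - 129*m + 137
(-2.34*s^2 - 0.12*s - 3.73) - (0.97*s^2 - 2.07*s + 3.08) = -3.31*s^2 + 1.95*s - 6.81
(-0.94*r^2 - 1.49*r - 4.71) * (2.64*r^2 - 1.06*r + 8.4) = -2.4816*r^4 - 2.9372*r^3 - 18.751*r^2 - 7.5234*r - 39.564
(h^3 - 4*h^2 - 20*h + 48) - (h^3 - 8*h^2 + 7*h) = 4*h^2 - 27*h + 48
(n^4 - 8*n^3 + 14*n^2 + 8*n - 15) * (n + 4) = n^5 - 4*n^4 - 18*n^3 + 64*n^2 + 17*n - 60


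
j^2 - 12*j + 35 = (j - 7)*(j - 5)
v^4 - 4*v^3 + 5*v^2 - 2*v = v*(v - 2)*(v - 1)^2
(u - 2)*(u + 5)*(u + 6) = u^3 + 9*u^2 + 8*u - 60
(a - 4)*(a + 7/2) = a^2 - a/2 - 14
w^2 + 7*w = w*(w + 7)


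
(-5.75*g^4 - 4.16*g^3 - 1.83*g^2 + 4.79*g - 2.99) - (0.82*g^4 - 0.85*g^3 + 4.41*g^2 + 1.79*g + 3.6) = -6.57*g^4 - 3.31*g^3 - 6.24*g^2 + 3.0*g - 6.59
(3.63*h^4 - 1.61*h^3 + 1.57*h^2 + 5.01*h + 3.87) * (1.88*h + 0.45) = 6.8244*h^5 - 1.3933*h^4 + 2.2271*h^3 + 10.1253*h^2 + 9.5301*h + 1.7415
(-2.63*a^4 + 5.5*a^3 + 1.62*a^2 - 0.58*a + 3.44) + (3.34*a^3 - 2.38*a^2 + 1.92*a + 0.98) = -2.63*a^4 + 8.84*a^3 - 0.76*a^2 + 1.34*a + 4.42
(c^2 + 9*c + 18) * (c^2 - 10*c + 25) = c^4 - c^3 - 47*c^2 + 45*c + 450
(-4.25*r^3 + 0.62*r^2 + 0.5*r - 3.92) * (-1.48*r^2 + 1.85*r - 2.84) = 6.29*r^5 - 8.7801*r^4 + 12.477*r^3 + 4.9658*r^2 - 8.672*r + 11.1328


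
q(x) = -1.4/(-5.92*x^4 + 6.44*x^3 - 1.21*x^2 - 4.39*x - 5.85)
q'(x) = -1.4*(23.68*x^3 - 19.32*x^2 + 2.42*x + 4.39)/(-5.92*x^4 + 6.44*x^3 - 1.21*x^2 - 4.39*x - 5.85)^2 = (-33.152*x^3 + 27.048*x^2 - 3.388*x - 6.146)/(5.92*x^4 - 6.44*x^3 + 1.21*x^2 + 4.39*x + 5.85)^2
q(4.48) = 0.00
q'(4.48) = -0.00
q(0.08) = 0.23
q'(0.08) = -0.16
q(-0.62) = 0.23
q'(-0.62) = 0.40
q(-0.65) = 0.22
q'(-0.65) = 0.41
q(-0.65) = 0.22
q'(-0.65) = 0.41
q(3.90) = 0.00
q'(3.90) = -0.00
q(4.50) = 0.00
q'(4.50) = -0.00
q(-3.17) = 0.00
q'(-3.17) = 0.00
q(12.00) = 0.00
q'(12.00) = -0.00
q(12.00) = 0.00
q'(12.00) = -0.00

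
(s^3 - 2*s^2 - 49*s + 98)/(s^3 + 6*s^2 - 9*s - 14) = (s - 7)/(s + 1)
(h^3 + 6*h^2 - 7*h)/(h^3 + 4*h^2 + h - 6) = h*(h + 7)/(h^2 + 5*h + 6)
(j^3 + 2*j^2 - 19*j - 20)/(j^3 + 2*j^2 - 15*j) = (j^2 - 3*j - 4)/(j*(j - 3))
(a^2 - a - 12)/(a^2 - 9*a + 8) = (a^2 - a - 12)/(a^2 - 9*a + 8)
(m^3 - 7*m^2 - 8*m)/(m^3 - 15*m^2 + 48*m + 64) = m/(m - 8)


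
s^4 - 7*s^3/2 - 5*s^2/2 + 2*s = s*(s - 4)*(s - 1/2)*(s + 1)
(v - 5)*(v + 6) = v^2 + v - 30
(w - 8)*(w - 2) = w^2 - 10*w + 16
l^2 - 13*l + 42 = (l - 7)*(l - 6)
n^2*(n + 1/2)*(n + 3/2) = n^4 + 2*n^3 + 3*n^2/4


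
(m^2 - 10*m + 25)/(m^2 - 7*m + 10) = (m - 5)/(m - 2)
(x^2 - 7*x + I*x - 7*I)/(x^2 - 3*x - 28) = (x + I)/(x + 4)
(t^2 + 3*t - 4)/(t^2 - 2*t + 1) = (t + 4)/(t - 1)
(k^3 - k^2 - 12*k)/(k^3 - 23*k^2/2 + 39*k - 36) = 2*k*(k + 3)/(2*k^2 - 15*k + 18)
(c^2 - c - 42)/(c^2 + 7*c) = (c^2 - c - 42)/(c*(c + 7))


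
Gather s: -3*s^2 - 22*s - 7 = -3*s^2 - 22*s - 7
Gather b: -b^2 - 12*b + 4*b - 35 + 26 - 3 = -b^2 - 8*b - 12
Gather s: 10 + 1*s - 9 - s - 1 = 0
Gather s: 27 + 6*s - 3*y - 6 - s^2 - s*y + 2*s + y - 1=-s^2 + s*(8 - y) - 2*y + 20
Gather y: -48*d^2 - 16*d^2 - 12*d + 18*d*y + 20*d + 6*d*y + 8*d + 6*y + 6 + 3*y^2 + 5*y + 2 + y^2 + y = -64*d^2 + 16*d + 4*y^2 + y*(24*d + 12) + 8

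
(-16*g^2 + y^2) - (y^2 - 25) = 25 - 16*g^2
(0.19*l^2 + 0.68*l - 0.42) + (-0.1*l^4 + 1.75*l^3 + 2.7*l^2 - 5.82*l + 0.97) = -0.1*l^4 + 1.75*l^3 + 2.89*l^2 - 5.14*l + 0.55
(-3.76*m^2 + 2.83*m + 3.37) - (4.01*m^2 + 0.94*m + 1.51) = -7.77*m^2 + 1.89*m + 1.86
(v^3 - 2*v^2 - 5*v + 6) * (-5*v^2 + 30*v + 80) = -5*v^5 + 40*v^4 + 45*v^3 - 340*v^2 - 220*v + 480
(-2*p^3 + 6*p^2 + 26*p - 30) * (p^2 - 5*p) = -2*p^5 + 16*p^4 - 4*p^3 - 160*p^2 + 150*p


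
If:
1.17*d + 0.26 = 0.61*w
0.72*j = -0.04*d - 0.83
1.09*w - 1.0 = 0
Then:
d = 0.26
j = -1.17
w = 0.92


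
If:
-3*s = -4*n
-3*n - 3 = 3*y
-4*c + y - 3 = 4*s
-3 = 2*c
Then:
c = -3/2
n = 6/19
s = 8/19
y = -25/19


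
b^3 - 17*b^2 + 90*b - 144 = (b - 8)*(b - 6)*(b - 3)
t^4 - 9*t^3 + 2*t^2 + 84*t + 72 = (t - 6)^2*(t + 1)*(t + 2)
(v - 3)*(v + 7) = v^2 + 4*v - 21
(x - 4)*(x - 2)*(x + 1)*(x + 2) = x^4 - 3*x^3 - 8*x^2 + 12*x + 16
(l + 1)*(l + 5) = l^2 + 6*l + 5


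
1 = 1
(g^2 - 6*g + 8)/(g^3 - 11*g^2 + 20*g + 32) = (g - 2)/(g^2 - 7*g - 8)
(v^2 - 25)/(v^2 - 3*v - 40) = (v - 5)/(v - 8)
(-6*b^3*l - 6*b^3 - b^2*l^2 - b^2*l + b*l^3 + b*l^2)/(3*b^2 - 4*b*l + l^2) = b*(-2*b*l - 2*b - l^2 - l)/(b - l)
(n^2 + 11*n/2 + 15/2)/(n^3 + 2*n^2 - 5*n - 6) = (n + 5/2)/(n^2 - n - 2)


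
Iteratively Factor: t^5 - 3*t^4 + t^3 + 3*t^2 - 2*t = (t)*(t^4 - 3*t^3 + t^2 + 3*t - 2) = t*(t - 2)*(t^3 - t^2 - t + 1) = t*(t - 2)*(t + 1)*(t^2 - 2*t + 1) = t*(t - 2)*(t - 1)*(t + 1)*(t - 1)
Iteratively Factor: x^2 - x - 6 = (x + 2)*(x - 3)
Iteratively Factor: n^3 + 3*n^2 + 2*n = (n + 1)*(n^2 + 2*n) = (n + 1)*(n + 2)*(n)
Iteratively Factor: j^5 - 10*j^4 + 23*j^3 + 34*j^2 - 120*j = (j - 3)*(j^4 - 7*j^3 + 2*j^2 + 40*j) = (j - 3)*(j + 2)*(j^3 - 9*j^2 + 20*j) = (j - 4)*(j - 3)*(j + 2)*(j^2 - 5*j) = j*(j - 4)*(j - 3)*(j + 2)*(j - 5)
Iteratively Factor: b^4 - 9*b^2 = (b - 3)*(b^3 + 3*b^2) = (b - 3)*(b + 3)*(b^2) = b*(b - 3)*(b + 3)*(b)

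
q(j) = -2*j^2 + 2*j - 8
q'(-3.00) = 14.00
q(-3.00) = -32.00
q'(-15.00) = 62.00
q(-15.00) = -488.00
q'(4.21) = -14.84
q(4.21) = -35.03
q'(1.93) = -5.72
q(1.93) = -11.59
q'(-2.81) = 13.24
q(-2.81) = -29.41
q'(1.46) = -3.84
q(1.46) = -9.34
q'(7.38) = -27.52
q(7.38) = -102.17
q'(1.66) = -4.64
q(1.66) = -10.19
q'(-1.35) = 7.40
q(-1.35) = -14.34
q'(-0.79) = 5.16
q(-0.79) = -10.83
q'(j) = 2 - 4*j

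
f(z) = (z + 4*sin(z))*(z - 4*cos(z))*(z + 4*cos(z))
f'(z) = (1 - 4*sin(z))*(z + 4*sin(z))*(z - 4*cos(z)) + (z + 4*sin(z))*(z + 4*cos(z))*(4*sin(z) + 1) + (z - 4*cos(z))*(z + 4*cos(z))*(4*cos(z) + 1)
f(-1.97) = -8.28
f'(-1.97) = -43.34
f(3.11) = -20.43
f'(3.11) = 35.78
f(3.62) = 0.88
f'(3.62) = 34.87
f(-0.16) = 12.41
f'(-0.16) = -72.78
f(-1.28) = -1.65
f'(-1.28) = 58.71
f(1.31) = 3.38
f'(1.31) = 56.14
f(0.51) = -29.37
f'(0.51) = -17.48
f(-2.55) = 21.62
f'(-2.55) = -35.95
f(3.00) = -23.82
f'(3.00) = 25.23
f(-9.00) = -721.09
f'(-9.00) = -115.36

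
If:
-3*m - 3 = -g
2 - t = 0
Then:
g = 3*m + 3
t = 2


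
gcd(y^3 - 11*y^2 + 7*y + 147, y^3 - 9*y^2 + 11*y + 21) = y - 7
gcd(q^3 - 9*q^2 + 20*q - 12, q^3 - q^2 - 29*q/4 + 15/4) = 1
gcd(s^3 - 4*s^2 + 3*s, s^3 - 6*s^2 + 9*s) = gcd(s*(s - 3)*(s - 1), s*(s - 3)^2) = s^2 - 3*s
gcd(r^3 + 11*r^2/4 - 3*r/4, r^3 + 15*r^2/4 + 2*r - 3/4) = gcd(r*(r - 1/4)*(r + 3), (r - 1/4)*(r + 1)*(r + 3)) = r^2 + 11*r/4 - 3/4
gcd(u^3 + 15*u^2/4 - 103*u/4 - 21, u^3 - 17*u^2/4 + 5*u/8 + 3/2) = u - 4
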